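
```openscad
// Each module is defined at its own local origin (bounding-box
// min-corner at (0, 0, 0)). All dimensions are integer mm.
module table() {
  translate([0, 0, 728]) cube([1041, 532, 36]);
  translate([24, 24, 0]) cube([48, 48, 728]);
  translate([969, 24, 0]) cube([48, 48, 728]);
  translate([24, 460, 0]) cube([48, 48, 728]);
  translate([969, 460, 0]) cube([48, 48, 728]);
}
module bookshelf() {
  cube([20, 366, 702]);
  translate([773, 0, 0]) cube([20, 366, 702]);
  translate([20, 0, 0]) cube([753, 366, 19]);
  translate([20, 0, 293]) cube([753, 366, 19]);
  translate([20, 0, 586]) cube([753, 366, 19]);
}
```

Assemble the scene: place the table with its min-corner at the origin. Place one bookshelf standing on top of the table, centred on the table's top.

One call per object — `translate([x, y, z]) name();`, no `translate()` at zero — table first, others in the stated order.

table();
translate([124, 83, 764]) bookshelf();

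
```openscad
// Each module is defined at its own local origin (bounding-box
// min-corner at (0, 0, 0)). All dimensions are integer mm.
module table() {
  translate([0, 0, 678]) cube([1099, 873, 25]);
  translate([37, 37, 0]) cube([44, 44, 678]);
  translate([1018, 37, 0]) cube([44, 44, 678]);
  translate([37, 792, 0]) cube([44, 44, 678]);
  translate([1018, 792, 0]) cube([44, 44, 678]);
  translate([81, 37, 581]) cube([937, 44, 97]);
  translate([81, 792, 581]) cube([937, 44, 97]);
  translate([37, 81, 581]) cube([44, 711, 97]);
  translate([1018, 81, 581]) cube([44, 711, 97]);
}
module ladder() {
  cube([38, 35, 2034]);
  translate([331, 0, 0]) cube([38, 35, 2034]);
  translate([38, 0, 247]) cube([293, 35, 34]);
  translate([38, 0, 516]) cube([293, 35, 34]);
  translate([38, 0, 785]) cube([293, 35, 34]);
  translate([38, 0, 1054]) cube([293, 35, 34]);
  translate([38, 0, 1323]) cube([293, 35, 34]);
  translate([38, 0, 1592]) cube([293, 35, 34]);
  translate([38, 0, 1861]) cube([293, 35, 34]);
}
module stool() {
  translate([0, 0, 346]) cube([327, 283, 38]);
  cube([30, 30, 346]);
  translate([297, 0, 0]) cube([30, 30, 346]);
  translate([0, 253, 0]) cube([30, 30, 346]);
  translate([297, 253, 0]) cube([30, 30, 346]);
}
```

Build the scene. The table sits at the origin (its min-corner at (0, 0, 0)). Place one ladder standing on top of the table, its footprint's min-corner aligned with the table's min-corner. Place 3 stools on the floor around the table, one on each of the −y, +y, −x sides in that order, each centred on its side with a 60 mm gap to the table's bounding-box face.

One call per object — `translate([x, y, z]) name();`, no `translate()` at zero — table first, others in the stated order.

table();
translate([0, 0, 703]) ladder();
translate([386, -343, 0]) stool();
translate([386, 933, 0]) stool();
translate([-387, 295, 0]) stool();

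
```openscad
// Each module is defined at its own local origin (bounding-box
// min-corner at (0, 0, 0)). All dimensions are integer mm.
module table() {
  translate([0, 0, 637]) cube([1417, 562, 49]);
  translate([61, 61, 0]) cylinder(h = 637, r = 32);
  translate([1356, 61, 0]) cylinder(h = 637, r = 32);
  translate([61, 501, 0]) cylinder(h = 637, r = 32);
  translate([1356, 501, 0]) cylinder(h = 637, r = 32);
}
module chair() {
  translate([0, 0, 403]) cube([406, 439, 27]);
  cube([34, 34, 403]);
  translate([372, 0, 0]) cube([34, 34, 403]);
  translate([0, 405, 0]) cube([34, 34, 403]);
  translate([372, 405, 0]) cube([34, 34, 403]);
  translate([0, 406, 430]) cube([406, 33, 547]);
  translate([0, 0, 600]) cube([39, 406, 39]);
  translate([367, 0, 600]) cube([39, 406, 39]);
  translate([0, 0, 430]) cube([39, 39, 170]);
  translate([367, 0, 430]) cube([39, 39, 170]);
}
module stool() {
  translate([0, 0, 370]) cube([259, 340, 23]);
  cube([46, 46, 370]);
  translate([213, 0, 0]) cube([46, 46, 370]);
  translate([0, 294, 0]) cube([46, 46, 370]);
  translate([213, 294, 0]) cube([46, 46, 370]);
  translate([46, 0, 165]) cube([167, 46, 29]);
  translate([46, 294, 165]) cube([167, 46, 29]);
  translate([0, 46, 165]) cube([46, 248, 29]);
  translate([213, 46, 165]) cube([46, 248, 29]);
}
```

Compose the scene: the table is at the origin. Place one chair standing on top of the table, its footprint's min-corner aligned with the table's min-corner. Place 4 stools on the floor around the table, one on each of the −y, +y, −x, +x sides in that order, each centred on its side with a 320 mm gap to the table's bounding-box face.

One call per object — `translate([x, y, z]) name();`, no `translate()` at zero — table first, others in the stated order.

table();
translate([0, 0, 686]) chair();
translate([579, -660, 0]) stool();
translate([579, 882, 0]) stool();
translate([-579, 111, 0]) stool();
translate([1737, 111, 0]) stool();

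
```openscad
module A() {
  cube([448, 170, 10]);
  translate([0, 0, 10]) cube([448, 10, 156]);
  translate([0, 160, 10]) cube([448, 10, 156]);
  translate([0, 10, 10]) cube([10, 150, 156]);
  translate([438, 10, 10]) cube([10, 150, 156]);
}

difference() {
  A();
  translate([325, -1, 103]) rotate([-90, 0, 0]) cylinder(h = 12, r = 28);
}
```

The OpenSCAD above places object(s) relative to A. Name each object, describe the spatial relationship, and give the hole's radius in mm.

The subtracted cylinder has r = 28 mm.

A is an open box. The open box has a circular hole through its front wall. The hole's radius is 28 mm.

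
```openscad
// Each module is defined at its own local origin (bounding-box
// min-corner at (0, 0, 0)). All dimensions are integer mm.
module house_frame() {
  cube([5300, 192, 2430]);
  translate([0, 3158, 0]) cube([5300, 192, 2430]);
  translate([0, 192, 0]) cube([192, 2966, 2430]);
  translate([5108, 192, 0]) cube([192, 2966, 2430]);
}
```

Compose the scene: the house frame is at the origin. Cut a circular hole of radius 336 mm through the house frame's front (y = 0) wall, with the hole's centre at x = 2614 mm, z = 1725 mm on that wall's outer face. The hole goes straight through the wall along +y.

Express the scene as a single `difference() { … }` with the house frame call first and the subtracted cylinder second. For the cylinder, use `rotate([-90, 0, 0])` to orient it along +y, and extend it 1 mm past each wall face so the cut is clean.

difference() {
  house_frame();
  translate([2614, -1, 1725]) rotate([-90, 0, 0]) cylinder(h = 194, r = 336);
}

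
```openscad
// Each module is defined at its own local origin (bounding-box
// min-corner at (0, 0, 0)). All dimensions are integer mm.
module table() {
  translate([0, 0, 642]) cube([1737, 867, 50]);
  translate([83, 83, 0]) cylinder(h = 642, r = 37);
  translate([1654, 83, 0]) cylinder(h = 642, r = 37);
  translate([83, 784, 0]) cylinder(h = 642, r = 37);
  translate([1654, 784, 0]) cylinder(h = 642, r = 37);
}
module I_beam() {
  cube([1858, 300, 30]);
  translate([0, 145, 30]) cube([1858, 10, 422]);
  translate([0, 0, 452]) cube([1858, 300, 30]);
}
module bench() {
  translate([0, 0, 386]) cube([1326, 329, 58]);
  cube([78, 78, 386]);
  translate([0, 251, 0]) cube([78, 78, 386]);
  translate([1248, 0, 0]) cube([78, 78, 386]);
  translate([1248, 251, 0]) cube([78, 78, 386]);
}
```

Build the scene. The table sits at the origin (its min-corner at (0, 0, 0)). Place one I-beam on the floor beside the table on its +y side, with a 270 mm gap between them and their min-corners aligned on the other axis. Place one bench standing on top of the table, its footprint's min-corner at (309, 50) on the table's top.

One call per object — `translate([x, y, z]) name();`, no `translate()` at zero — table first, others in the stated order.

table();
translate([0, 1137, 0]) I_beam();
translate([309, 50, 692]) bench();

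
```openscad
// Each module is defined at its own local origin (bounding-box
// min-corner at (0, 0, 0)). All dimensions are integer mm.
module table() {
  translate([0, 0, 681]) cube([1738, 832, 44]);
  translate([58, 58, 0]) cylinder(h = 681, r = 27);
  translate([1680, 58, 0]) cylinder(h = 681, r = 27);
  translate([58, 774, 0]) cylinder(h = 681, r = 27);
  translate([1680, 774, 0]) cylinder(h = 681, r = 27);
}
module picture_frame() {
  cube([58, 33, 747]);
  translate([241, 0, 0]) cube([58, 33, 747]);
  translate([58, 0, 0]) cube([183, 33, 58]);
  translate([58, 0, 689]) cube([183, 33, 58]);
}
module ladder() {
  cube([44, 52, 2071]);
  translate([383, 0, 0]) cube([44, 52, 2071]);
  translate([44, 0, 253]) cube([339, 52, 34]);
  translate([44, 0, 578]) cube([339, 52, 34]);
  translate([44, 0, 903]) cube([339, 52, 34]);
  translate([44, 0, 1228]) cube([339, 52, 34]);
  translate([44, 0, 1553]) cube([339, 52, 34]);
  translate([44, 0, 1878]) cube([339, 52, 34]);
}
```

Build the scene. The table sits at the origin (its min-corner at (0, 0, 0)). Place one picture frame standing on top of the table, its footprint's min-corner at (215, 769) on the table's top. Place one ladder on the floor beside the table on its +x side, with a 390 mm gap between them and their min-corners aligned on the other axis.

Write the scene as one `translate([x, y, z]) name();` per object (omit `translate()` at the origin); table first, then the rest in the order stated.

table();
translate([215, 769, 725]) picture_frame();
translate([2128, 0, 0]) ladder();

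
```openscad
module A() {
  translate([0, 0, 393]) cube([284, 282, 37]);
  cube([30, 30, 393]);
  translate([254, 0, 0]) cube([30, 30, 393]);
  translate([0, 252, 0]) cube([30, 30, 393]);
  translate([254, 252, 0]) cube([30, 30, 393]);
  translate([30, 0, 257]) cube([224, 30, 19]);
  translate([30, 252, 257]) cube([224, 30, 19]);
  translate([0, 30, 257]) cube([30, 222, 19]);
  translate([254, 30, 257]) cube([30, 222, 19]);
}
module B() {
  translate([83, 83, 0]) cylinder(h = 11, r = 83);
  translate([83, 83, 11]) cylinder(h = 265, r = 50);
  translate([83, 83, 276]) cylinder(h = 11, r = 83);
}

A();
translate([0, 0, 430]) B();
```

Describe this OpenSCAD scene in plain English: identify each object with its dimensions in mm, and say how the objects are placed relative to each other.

A is a four-legged stool. The seat is a 284×282×37 mm slab whose top surface is at z = 430 mm; four square legs, each 30×30 mm in cross-section, run from the floor (z = 0) to the underside of the seat, each flush with a corner of the seat. Four stretchers, 30 mm wide and 19 mm tall, connect adjacent legs with their undersides at z = 257 mm, each running between the inner faces of the legs it joins and aligned with the legs' outer faces on the other axis.

B is a spool: two coaxial disc flanges of radius 83 mm and thickness 11 mm, joined by a core cylinder of radius 50 mm and height 265 mm. The lower flange rests on z = 0 and the three cylinders share a vertical axis.

The spool is on top of the stool.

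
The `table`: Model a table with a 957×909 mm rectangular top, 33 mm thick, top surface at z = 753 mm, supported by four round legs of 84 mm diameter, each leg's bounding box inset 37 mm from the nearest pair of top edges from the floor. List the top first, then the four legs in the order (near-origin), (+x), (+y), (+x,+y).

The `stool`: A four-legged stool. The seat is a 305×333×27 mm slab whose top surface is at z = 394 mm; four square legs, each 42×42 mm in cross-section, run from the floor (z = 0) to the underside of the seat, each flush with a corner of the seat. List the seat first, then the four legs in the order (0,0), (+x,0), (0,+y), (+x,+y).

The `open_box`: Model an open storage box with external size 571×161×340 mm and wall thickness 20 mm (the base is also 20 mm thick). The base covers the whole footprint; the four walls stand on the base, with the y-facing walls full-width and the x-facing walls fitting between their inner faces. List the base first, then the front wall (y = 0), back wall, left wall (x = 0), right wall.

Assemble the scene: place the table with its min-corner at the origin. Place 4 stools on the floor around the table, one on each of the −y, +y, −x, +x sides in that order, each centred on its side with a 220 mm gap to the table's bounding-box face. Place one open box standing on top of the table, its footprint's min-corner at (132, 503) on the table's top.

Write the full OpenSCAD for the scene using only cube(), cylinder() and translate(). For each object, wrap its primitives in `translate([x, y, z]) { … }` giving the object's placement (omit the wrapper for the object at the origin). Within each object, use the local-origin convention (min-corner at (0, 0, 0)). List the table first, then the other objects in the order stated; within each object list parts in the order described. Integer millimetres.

translate([0, 0, 720]) cube([957, 909, 33]);
translate([79, 79, 0]) cylinder(h = 720, r = 42);
translate([878, 79, 0]) cylinder(h = 720, r = 42);
translate([79, 830, 0]) cylinder(h = 720, r = 42);
translate([878, 830, 0]) cylinder(h = 720, r = 42);
translate([326, -553, 0]) {
  translate([0, 0, 367]) cube([305, 333, 27]);
  cube([42, 42, 367]);
  translate([263, 0, 0]) cube([42, 42, 367]);
  translate([0, 291, 0]) cube([42, 42, 367]);
  translate([263, 291, 0]) cube([42, 42, 367]);
}
translate([326, 1129, 0]) {
  translate([0, 0, 367]) cube([305, 333, 27]);
  cube([42, 42, 367]);
  translate([263, 0, 0]) cube([42, 42, 367]);
  translate([0, 291, 0]) cube([42, 42, 367]);
  translate([263, 291, 0]) cube([42, 42, 367]);
}
translate([-525, 288, 0]) {
  translate([0, 0, 367]) cube([305, 333, 27]);
  cube([42, 42, 367]);
  translate([263, 0, 0]) cube([42, 42, 367]);
  translate([0, 291, 0]) cube([42, 42, 367]);
  translate([263, 291, 0]) cube([42, 42, 367]);
}
translate([1177, 288, 0]) {
  translate([0, 0, 367]) cube([305, 333, 27]);
  cube([42, 42, 367]);
  translate([263, 0, 0]) cube([42, 42, 367]);
  translate([0, 291, 0]) cube([42, 42, 367]);
  translate([263, 291, 0]) cube([42, 42, 367]);
}
translate([132, 503, 753]) {
  cube([571, 161, 20]);
  translate([0, 0, 20]) cube([571, 20, 320]);
  translate([0, 141, 20]) cube([571, 20, 320]);
  translate([0, 20, 20]) cube([20, 121, 320]);
  translate([551, 20, 20]) cube([20, 121, 320]);
}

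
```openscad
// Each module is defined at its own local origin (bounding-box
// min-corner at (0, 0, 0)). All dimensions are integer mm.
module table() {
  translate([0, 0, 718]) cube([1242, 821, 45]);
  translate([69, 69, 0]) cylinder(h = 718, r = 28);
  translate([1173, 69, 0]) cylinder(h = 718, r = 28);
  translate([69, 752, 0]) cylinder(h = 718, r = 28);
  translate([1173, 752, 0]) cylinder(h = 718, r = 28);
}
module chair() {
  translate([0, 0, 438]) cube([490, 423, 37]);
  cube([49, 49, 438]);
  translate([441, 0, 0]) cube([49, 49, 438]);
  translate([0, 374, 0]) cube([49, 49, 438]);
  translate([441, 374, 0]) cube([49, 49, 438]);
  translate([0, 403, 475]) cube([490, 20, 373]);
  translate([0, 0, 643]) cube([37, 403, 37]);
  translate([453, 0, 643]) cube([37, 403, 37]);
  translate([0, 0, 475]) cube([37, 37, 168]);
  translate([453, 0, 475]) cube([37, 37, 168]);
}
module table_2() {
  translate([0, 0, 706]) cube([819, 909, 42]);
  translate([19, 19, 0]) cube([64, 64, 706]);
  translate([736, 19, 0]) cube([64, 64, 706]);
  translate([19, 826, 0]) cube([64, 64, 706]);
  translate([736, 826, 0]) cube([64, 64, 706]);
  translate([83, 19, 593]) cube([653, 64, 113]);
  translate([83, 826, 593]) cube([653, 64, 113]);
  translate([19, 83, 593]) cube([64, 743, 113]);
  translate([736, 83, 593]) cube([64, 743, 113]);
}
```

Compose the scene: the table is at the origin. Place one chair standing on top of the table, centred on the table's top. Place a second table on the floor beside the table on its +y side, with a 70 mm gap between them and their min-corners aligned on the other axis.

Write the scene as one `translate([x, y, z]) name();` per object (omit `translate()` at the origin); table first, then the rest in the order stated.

table();
translate([376, 199, 763]) chair();
translate([0, 891, 0]) table_2();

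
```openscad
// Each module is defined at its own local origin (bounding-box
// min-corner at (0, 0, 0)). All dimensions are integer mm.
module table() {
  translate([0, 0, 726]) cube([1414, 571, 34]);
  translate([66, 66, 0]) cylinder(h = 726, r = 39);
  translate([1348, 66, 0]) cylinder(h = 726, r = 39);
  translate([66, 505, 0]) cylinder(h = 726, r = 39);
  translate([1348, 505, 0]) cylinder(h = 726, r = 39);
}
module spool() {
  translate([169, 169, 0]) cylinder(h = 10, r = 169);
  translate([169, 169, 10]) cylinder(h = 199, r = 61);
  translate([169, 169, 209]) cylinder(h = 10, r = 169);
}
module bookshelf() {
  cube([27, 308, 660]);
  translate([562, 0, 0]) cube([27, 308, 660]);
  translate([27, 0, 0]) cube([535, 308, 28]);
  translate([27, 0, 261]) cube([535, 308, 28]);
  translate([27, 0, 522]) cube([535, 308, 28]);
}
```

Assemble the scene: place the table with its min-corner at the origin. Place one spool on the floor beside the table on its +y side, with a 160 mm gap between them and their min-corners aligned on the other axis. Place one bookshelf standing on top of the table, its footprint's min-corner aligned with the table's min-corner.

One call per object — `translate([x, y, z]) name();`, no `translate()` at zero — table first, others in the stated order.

table();
translate([0, 731, 0]) spool();
translate([0, 0, 760]) bookshelf();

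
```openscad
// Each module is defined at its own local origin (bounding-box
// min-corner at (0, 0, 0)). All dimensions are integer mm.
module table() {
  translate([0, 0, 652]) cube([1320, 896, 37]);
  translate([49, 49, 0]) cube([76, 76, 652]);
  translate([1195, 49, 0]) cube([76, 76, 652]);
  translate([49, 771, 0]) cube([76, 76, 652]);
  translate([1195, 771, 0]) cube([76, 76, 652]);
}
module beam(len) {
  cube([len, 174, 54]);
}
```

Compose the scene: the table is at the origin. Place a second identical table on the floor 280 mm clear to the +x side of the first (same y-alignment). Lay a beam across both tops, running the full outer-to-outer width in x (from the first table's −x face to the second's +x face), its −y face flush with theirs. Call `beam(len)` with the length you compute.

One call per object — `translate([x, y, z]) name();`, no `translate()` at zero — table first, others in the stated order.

table();
translate([1600, 0, 0]) table();
translate([0, 0, 689]) beam(2920);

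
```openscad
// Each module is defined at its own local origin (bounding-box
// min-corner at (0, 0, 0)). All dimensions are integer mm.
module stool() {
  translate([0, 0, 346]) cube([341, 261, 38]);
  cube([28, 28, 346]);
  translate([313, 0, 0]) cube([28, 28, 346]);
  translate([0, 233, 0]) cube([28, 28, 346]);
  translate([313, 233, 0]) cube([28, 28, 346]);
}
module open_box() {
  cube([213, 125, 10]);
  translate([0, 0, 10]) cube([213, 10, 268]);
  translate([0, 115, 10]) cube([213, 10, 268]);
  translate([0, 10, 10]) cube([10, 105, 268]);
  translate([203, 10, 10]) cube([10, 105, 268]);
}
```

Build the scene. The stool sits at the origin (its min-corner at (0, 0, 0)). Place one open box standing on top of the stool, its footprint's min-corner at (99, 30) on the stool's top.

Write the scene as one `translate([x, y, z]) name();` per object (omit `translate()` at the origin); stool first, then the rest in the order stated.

stool();
translate([99, 30, 384]) open_box();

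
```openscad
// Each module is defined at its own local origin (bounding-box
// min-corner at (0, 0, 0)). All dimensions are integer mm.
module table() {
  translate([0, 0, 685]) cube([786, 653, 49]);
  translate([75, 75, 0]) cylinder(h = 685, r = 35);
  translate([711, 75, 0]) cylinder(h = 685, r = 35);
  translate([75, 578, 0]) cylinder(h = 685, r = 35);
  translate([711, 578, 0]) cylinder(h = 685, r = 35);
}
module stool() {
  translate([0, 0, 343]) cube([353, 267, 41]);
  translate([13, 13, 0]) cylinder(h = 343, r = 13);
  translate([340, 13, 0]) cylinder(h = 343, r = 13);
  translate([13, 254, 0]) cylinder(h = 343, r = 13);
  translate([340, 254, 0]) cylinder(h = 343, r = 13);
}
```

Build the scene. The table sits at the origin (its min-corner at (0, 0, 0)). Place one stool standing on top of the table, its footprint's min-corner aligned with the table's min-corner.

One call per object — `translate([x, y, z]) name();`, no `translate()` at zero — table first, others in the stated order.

table();
translate([0, 0, 734]) stool();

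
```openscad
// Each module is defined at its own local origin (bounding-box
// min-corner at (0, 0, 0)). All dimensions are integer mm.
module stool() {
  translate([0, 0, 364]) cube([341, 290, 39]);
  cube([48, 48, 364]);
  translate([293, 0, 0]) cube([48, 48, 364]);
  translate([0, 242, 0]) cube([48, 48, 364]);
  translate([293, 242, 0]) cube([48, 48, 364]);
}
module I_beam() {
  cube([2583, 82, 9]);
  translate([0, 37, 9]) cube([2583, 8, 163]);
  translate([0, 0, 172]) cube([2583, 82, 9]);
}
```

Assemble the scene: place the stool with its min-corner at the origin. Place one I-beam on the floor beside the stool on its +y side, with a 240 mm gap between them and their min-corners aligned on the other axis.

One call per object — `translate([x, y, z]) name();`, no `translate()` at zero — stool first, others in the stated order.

stool();
translate([0, 530, 0]) I_beam();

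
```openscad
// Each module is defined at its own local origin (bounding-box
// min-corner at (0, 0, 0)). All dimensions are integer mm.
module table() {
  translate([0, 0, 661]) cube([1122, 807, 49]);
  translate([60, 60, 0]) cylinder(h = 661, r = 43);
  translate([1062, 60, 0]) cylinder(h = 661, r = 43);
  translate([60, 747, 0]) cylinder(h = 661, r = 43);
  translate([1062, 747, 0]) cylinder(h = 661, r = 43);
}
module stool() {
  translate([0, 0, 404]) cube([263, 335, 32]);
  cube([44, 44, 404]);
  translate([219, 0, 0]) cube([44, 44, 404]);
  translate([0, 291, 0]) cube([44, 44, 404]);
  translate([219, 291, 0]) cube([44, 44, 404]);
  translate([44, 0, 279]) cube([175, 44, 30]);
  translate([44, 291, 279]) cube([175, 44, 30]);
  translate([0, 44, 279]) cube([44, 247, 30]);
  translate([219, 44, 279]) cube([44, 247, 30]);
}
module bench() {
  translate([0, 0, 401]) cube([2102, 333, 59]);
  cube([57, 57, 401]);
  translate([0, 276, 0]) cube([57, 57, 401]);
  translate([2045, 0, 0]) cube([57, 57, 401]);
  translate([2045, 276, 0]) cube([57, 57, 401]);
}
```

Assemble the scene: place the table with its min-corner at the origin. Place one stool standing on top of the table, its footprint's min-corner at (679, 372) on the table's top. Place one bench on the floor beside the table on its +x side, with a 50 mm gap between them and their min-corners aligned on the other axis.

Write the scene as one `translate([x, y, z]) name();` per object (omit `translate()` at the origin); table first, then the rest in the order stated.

table();
translate([679, 372, 710]) stool();
translate([1172, 0, 0]) bench();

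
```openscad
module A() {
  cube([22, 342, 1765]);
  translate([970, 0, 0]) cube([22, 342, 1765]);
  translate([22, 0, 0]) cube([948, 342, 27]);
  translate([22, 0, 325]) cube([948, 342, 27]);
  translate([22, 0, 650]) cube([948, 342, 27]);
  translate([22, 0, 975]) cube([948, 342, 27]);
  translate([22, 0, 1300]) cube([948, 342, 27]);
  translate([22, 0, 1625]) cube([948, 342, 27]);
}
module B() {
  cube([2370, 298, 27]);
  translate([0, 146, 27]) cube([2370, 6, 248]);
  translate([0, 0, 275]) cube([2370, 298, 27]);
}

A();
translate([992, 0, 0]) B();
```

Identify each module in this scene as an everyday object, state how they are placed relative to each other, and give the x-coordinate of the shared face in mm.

The bookshelf's +x face and the I-beam's −x face are both at x = 992 mm.

A is a bookshelf. B is an I-beam. The I-beam is against the bookshelf's +x side, with their −y faces flush. The x-coordinate of the shared face is 992 mm.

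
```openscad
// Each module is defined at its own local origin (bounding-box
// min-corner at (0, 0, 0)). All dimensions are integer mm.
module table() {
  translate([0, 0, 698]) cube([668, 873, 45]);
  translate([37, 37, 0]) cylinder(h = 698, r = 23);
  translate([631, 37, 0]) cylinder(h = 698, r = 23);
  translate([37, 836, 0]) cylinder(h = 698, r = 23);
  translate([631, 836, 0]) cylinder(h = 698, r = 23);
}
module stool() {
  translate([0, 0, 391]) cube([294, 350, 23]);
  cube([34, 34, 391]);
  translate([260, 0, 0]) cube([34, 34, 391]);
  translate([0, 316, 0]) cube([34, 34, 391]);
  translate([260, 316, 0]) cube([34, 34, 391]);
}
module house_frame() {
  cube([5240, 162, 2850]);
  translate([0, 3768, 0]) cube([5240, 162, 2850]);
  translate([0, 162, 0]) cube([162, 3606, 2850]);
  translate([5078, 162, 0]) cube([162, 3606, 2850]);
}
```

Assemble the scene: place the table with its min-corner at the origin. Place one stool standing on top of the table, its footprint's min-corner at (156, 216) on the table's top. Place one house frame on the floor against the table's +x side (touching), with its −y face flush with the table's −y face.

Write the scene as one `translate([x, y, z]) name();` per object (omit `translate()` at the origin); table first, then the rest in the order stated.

table();
translate([156, 216, 743]) stool();
translate([668, 0, 0]) house_frame();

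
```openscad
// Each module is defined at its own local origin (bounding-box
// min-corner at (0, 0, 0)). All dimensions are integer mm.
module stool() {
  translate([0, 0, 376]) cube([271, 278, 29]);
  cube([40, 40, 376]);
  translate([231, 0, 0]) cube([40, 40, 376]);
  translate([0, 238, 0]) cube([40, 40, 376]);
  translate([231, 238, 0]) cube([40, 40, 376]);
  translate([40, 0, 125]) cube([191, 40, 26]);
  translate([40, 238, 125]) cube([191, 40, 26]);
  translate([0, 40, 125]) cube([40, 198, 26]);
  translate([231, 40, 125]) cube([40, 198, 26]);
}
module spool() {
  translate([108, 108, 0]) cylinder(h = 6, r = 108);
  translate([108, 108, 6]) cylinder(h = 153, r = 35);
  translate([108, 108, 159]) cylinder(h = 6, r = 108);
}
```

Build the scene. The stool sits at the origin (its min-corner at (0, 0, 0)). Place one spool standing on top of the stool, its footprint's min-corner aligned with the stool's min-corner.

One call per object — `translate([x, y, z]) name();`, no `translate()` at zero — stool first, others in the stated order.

stool();
translate([0, 0, 405]) spool();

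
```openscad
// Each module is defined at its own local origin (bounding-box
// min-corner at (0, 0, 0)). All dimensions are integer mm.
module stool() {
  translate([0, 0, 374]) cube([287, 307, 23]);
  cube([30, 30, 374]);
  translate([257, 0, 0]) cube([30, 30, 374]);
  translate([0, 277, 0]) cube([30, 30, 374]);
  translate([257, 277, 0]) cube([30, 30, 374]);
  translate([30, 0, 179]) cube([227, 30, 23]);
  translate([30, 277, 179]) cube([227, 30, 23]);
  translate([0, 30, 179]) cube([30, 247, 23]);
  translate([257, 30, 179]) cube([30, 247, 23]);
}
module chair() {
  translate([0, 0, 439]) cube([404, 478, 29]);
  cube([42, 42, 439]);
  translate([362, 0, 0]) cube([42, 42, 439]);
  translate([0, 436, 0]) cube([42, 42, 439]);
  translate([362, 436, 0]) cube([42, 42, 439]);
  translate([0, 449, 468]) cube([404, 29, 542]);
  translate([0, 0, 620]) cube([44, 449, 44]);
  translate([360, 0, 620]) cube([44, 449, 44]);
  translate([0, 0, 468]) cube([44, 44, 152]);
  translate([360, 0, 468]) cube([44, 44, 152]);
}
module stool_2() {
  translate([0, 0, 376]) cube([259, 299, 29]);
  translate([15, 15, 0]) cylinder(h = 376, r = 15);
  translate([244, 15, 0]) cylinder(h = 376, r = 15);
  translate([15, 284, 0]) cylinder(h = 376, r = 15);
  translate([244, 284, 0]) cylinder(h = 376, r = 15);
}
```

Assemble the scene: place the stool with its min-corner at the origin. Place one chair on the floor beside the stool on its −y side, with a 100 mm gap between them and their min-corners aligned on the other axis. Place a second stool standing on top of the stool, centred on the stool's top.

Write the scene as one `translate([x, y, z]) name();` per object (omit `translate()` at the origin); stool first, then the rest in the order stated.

stool();
translate([0, -578, 0]) chair();
translate([14, 4, 397]) stool_2();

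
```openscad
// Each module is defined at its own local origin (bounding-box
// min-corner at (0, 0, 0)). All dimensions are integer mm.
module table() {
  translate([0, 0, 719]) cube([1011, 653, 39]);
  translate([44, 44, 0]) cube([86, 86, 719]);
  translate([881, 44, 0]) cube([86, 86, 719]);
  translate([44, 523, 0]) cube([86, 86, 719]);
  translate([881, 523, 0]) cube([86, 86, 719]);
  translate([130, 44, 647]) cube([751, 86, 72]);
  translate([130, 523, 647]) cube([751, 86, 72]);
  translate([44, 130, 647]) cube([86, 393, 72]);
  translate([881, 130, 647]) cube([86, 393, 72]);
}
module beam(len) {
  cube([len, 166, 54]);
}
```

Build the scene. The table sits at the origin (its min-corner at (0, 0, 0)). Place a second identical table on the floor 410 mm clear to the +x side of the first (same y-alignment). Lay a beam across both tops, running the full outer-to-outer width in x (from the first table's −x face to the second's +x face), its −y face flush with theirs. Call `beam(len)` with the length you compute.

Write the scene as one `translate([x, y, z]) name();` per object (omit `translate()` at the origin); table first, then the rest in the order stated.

table();
translate([1421, 0, 0]) table();
translate([0, 0, 758]) beam(2432);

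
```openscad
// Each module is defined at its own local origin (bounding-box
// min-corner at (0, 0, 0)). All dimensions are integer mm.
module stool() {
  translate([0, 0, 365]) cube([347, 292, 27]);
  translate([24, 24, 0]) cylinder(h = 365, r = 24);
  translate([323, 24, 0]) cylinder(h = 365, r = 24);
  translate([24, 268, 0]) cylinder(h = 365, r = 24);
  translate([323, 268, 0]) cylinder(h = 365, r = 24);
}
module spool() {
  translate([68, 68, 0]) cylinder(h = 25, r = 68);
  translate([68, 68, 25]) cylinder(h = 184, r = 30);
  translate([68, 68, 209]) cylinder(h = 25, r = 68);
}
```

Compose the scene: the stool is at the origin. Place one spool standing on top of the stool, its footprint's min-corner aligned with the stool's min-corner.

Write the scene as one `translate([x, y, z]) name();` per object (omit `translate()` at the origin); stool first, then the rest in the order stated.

stool();
translate([0, 0, 392]) spool();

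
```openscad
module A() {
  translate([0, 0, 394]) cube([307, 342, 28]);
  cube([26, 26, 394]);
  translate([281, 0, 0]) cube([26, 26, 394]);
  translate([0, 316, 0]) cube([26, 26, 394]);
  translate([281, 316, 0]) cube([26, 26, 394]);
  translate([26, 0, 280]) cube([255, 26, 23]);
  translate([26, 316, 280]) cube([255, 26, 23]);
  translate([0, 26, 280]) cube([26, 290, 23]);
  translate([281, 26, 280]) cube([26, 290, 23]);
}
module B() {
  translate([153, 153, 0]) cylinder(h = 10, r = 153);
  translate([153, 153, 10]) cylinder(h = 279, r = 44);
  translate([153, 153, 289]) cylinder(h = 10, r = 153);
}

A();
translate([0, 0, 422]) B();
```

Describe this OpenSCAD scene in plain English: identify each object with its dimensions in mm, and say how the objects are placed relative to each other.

A is a four-legged stool. The seat is 307×342 mm, 28 mm thick, top at z = 422 mm. It stands on four square legs, each 26×26 mm in cross-section, from z = 0 to the seat underside, each flush with a corner of the seat. Four stretchers, 26 mm wide and 23 mm tall, connect adjacent legs with their undersides at z = 280 mm, each running between the inner faces of the legs it joins and aligned with the legs' outer faces on the other axis.

B is a spool: two coaxial disc flanges of radius 153 mm and thickness 10 mm, joined by a core cylinder of radius 44 mm and height 279 mm. The lower flange rests on z = 0 and the three cylinders share a vertical axis.

The spool is on top of the stool.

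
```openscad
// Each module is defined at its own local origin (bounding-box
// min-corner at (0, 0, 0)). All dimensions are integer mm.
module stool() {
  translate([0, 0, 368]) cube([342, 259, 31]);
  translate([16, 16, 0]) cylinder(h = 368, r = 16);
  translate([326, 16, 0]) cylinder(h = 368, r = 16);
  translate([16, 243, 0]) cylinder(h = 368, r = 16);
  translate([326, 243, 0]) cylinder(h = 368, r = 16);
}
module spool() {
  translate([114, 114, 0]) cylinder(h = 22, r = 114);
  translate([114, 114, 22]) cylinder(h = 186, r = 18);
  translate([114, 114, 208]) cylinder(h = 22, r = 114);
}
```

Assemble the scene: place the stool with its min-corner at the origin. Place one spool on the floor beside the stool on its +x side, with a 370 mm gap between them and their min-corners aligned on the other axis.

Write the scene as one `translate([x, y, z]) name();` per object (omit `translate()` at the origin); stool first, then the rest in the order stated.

stool();
translate([712, 0, 0]) spool();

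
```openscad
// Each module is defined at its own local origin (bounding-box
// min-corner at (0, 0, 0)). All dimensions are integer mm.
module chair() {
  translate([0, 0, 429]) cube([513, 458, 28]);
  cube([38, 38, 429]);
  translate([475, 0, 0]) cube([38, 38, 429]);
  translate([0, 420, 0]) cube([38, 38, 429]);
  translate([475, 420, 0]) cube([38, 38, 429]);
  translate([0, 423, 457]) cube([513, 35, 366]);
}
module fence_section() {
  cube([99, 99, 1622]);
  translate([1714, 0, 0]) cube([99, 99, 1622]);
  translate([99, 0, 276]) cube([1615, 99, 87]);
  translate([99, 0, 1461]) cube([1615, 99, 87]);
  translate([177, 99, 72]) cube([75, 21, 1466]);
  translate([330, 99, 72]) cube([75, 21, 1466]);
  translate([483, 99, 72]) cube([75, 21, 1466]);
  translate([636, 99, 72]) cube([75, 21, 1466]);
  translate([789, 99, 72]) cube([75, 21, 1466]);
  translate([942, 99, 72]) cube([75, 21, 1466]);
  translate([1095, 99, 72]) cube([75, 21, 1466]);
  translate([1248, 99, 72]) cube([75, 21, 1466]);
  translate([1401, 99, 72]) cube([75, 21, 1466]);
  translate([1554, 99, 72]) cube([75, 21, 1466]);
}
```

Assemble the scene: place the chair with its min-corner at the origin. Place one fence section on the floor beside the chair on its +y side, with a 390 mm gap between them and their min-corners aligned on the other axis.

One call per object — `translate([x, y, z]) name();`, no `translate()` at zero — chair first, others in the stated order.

chair();
translate([0, 848, 0]) fence_section();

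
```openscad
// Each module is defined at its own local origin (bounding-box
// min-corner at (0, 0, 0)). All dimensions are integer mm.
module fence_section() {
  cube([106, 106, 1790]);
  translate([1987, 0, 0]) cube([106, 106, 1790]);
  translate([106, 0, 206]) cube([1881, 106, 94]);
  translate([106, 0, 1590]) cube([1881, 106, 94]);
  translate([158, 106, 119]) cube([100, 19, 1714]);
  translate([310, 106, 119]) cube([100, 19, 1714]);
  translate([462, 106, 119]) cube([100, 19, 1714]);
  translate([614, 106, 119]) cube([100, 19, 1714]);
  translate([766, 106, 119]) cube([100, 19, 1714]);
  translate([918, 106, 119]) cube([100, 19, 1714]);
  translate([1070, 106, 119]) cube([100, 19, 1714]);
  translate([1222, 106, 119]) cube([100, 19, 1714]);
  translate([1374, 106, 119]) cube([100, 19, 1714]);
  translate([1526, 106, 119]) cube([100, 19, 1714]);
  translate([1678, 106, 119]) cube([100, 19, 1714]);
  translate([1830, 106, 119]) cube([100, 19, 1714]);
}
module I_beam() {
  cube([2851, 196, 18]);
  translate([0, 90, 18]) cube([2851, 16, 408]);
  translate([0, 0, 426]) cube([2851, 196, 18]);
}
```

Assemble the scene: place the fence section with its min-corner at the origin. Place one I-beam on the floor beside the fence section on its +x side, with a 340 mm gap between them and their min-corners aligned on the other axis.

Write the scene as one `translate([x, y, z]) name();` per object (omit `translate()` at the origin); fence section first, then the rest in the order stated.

fence_section();
translate([2433, 0, 0]) I_beam();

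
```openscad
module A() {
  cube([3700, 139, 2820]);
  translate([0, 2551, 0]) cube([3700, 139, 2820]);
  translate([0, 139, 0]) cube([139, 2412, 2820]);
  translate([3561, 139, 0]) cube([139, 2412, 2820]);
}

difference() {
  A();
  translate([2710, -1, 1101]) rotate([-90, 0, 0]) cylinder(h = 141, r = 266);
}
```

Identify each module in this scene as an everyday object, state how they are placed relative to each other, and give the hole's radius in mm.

The subtracted cylinder has r = 266 mm.

A is a house frame. The house frame has a circular hole through its front wall. The hole's radius is 266 mm.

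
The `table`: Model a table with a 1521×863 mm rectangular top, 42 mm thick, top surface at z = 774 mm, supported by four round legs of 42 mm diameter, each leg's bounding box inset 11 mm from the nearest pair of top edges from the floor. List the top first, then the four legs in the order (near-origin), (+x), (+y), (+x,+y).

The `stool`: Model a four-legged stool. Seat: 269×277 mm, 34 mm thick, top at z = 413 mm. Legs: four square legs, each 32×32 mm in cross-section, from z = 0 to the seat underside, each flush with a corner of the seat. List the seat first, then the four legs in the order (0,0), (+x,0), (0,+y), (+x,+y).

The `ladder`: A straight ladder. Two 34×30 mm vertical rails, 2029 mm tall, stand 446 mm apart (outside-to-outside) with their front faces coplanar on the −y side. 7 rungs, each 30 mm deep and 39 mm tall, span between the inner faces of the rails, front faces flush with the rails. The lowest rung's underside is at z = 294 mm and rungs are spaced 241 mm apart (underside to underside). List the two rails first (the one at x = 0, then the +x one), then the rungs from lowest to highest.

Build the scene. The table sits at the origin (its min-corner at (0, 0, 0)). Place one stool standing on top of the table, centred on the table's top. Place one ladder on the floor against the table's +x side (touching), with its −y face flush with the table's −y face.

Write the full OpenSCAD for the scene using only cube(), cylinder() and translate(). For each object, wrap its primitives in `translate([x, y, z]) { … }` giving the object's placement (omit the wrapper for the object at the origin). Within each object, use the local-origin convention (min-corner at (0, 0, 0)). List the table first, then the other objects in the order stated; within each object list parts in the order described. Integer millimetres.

translate([0, 0, 732]) cube([1521, 863, 42]);
translate([32, 32, 0]) cylinder(h = 732, r = 21);
translate([1489, 32, 0]) cylinder(h = 732, r = 21);
translate([32, 831, 0]) cylinder(h = 732, r = 21);
translate([1489, 831, 0]) cylinder(h = 732, r = 21);
translate([626, 293, 774]) {
  translate([0, 0, 379]) cube([269, 277, 34]);
  cube([32, 32, 379]);
  translate([237, 0, 0]) cube([32, 32, 379]);
  translate([0, 245, 0]) cube([32, 32, 379]);
  translate([237, 245, 0]) cube([32, 32, 379]);
}
translate([1521, 0, 0]) {
  cube([34, 30, 2029]);
  translate([412, 0, 0]) cube([34, 30, 2029]);
  translate([34, 0, 294]) cube([378, 30, 39]);
  translate([34, 0, 535]) cube([378, 30, 39]);
  translate([34, 0, 776]) cube([378, 30, 39]);
  translate([34, 0, 1017]) cube([378, 30, 39]);
  translate([34, 0, 1258]) cube([378, 30, 39]);
  translate([34, 0, 1499]) cube([378, 30, 39]);
  translate([34, 0, 1740]) cube([378, 30, 39]);
}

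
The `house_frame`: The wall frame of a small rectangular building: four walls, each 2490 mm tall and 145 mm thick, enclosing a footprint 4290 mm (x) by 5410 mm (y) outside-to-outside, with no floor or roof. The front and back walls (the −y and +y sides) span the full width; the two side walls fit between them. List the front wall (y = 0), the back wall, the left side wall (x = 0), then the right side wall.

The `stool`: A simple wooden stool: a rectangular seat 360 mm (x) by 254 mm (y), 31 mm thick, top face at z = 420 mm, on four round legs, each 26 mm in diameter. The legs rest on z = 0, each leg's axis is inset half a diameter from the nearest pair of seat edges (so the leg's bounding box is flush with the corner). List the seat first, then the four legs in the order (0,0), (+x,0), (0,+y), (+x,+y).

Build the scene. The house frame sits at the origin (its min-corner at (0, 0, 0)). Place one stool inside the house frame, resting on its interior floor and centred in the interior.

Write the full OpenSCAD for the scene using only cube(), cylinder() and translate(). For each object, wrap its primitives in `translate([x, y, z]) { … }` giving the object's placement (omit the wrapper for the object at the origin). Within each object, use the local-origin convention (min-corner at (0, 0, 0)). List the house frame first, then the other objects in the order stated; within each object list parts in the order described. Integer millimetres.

cube([4290, 145, 2490]);
translate([0, 5265, 0]) cube([4290, 145, 2490]);
translate([0, 145, 0]) cube([145, 5120, 2490]);
translate([4145, 145, 0]) cube([145, 5120, 2490]);
translate([1965, 2578, 0]) {
  translate([0, 0, 389]) cube([360, 254, 31]);
  translate([13, 13, 0]) cylinder(h = 389, r = 13);
  translate([347, 13, 0]) cylinder(h = 389, r = 13);
  translate([13, 241, 0]) cylinder(h = 389, r = 13);
  translate([347, 241, 0]) cylinder(h = 389, r = 13);
}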